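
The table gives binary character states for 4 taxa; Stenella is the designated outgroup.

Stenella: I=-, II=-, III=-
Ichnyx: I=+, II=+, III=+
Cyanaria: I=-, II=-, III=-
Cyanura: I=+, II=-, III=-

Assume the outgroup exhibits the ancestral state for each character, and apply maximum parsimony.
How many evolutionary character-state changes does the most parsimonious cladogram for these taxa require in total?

The outgroup has state '-' for every character, so '+' is the derived state throughout.
Only Cyanura and Ichnyx show the derived state '+' for I, supporting them as a clade.
II: derived state '+' in Ichnyx only — an autapomorphy, so it tells us nothing about relationships among taxa.
III: derived state '+' in Ichnyx only — an autapomorphy, so it tells us nothing about relationships among taxa.
Most parsimonious ingroup topology: ((Ichnyx,Cyanura),Cyanaria).
Changes per character on this tree: I: 1; II: 1; III: 1.
Total = 3.

3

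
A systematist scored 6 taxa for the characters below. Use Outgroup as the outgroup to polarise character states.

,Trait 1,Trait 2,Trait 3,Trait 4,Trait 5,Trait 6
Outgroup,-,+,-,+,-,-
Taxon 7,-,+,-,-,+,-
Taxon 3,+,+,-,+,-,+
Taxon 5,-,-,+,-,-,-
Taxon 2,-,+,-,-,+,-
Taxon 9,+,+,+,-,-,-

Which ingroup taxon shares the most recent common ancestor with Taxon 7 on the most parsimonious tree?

Character polarity is set by the outgroup: the derived state is whichever differs from the outgroup's state, so for Trait 2, Trait 4 the derived state is '-', and for the remaining characters it is '+'.
Trait 1 (state '+') occurs in Taxon 3 and Taxon 9 but conflicts with the nesting implied by the other characters — most parsimoniously interpreted as homoplasy.
Trait 2: derived state '-' in Taxon 5 only — an autapomorphy, so it tells us nothing about relationships among taxa.
Only Taxon 5 and Taxon 9 show the derived state '+' for Trait 3, supporting them as a clade.
Trait 4 (derived state '-') is shared by Taxon 2, Taxon 5, Taxon 7, and Taxon 9 — a synapomorphy uniting that clade.
Trait 5: derived state '+' in Taxon 2 and Taxon 7 only — synapomorphy for {Taxon 2, Taxon 7}.
Trait 6 (derived state '+') is unique to Taxon 3 (autapomorphy; uninformative for grouping).
Most parsimonious ingroup topology: (((Taxon 7,Taxon 2),(Taxon 5,Taxon 9)),Taxon 3).
Taxon 7 and Taxon 2 form a cherry on this tree, so they are sister taxa.

Taxon 2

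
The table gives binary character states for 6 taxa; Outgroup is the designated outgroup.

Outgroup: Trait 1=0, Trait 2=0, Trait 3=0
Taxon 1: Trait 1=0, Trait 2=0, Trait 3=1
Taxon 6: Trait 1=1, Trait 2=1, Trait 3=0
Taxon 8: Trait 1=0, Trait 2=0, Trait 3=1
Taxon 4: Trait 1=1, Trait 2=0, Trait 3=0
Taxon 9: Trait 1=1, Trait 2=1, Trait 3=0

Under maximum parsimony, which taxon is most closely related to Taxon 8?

The outgroup has state '0' for every character, so '1' is the derived state throughout.
Only Taxon 4, Taxon 6, and Taxon 9 show the derived state '1' for Trait 1, supporting them as a clade.
Only Taxon 6 and Taxon 9 show the derived state '1' for Trait 2, supporting them as a clade.
Trait 3 (derived state '1') is shared by Taxon 1 and Taxon 8 — a synapomorphy uniting that clade.
Most parsimonious ingroup topology: ((Taxon 1,Taxon 8),((Taxon 6,Taxon 9),Taxon 4)).
Taxon 8 and Taxon 1 form a cherry on this tree, so they are sister taxa.

Taxon 1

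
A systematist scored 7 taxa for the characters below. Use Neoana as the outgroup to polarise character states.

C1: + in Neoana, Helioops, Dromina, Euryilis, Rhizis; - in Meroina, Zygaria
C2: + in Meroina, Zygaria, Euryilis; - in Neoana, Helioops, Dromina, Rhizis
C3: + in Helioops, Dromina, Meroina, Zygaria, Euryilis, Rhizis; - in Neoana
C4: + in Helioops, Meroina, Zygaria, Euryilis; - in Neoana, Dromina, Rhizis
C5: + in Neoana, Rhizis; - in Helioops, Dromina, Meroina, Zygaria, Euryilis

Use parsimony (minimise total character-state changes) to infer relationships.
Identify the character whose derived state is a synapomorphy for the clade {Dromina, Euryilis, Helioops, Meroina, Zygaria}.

C5

Character polarity is set by the outgroup: the derived state is whichever differs from the outgroup's state, so for C1, C5 the derived state is '-', and for the remaining characters it is '+'.
Only Meroina and Zygaria show the derived state '-' for C1, supporting them as a clade.
Only Euryilis, Meroina, and Zygaria show the derived state '+' for C2, supporting them as a clade.
C3 (derived state '+') is shared by all ingroup taxa — unites the whole ingroup.
C4: derived state '+' in Euryilis, Helioops, Meroina, and Zygaria only — synapomorphy for {Euryilis, Helioops, Meroina, Zygaria}.
Only Dromina, Euryilis, Helioops, Meroina, and Zygaria show the derived state '-' for C5, supporting them as a clade.
Most parsimonious ingroup topology: (((Helioops,((Meroina,Zygaria),Euryilis)),Dromina),Rhizis).
The clade {Dromina, Euryilis, Helioops, Meroina, Zygaria} is supported by C5: its derived state '-' occurs in exactly those taxa and in no other taxon (including the outgroup).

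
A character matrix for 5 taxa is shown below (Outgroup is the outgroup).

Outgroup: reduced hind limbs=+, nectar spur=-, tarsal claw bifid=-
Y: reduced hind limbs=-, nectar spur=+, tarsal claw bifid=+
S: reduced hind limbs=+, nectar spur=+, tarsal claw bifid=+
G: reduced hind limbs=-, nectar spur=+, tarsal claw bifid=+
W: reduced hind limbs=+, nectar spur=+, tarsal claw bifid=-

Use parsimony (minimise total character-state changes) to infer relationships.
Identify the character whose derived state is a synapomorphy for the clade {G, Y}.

reduced hind limbs

Character polarity is set by the outgroup: the derived state is whichever differs from the outgroup's state, so for reduced hind limbs the derived state is '-', and for the remaining characters it is '+'.
reduced hind limbs (derived state '-') is shared by G and Y — a synapomorphy uniting that clade.
All ingroup taxa share the derived state '+' for nectar spur; it defines the ingroup but does not resolve relationships within it.
tarsal claw bifid (derived state '+') is shared by G, S, and Y — a synapomorphy uniting that clade.
Most parsimonious ingroup topology: (((Y,G),S),W).
The clade {G, Y} is supported by reduced hind limbs: its derived state '-' occurs in exactly those taxa and in no other taxon (including the outgroup).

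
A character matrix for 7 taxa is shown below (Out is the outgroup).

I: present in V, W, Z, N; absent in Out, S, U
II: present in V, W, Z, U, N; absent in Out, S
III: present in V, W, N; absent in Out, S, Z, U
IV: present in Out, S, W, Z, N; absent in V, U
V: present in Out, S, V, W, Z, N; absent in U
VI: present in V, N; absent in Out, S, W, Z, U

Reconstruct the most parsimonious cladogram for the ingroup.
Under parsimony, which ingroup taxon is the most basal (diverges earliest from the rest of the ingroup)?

S

Character polarity is set by the outgroup: the derived state is whichever differs from the outgroup's state, so for IV, V the derived state is 'absent', and for the remaining characters it is 'present'.
Only N, V, W, and Z show the derived state 'present' for I, supporting them as a clade.
II (derived state 'present') is shared by N, U, V, W, and Z — a synapomorphy uniting that clade.
III: derived state 'present' in N, V, and W only — synapomorphy for {N, V, W}.
IV groups U and V, which is incompatible with the clades supported by the remaining characters; treating it as convergent (homoplasy) costs fewer steps than any alternative tree.
V (derived state 'absent') is unique to U (autapomorphy; uninformative for grouping).
VI: derived state 'present' in N and V only — synapomorphy for {N, V}.
Most parsimonious ingroup topology: (S,((((V,N),W),Z),U)).
S is sister to the clade containing all other ingroup taxa, so it is the earliest-diverging (most basal) ingroup lineage.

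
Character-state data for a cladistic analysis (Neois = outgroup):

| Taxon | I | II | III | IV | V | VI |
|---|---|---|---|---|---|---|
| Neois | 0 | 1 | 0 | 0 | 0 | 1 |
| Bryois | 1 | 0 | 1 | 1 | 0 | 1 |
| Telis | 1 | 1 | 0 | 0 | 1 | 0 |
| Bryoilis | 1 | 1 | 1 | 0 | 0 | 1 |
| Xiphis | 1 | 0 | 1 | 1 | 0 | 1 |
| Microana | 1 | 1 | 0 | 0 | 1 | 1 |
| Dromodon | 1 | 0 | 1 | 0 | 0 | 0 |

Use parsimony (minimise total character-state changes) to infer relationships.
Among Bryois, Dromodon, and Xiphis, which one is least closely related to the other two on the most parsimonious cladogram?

Dromodon

Character polarity is set by the outgroup: the derived state is whichever differs from the outgroup's state, so for II, VI the derived state is '0', and for the remaining characters it is '1'.
All ingroup taxa share the derived state '1' for I; it defines the ingroup but does not resolve relationships within it.
II: derived state '0' in Bryois, Dromodon, and Xiphis only — synapomorphy for {Bryois, Dromodon, Xiphis}.
III: derived state '1' in Bryoilis, Bryois, Dromodon, and Xiphis only — synapomorphy for {Bryoilis, Bryois, Dromodon, Xiphis}.
IV: derived state '1' in Bryois and Xiphis only — synapomorphy for {Bryois, Xiphis}.
V (derived state '1') is shared by Microana and Telis — a synapomorphy uniting that clade.
VI (state '0') occurs in Dromodon and Telis but conflicts with the nesting implied by the other characters — most parsimoniously interpreted as homoplasy.
Most parsimonious ingroup topology: ((((Bryois,Xiphis),Dromodon),Bryoilis),(Telis,Microana)).
Bryois and Xiphis share a more recent common ancestor with each other than either does with Dromodon, so Dromodon is the least closely related of the three.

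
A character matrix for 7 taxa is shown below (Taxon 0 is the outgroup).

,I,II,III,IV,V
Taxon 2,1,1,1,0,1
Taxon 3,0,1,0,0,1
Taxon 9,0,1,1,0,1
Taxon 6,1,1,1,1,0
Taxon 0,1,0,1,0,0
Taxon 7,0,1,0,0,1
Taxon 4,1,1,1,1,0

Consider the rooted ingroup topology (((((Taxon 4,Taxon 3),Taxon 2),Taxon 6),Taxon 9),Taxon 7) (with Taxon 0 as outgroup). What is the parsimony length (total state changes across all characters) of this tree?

11

Map each character onto (((((Taxon 4,Taxon 3),Taxon 2),Taxon 6),Taxon 9),Taxon 7) (rooted by Taxon 0) and count the minimum state changes it requires (Fitch parsimony):
I: 3; II: 1; III: 2; IV: 2; V: 3.
Total tree length = 11.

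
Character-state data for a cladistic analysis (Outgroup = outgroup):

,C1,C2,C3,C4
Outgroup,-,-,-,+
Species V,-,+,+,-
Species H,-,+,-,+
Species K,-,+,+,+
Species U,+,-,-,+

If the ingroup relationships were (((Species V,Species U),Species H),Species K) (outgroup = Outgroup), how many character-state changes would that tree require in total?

6

Map each character onto (((Species V,Species U),Species H),Species K) (rooted by Outgroup) and count the minimum state changes it requires (Fitch parsimony):
C1: 1; C2: 2; C3: 2; C4: 1.
Total tree length = 6.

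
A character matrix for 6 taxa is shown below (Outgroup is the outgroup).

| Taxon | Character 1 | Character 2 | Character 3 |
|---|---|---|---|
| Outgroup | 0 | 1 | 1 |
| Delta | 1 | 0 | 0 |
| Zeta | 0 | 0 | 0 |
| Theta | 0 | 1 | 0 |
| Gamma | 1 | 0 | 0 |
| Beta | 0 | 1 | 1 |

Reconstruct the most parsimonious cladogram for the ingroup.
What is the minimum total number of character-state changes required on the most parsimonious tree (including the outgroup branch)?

Character polarity is set by the outgroup: the derived state is whichever differs from the outgroup's state, so for Character 2, Character 3 the derived state is '0', and for the remaining characters it is '1'.
Only Delta and Gamma show the derived state '1' for Character 1, supporting them as a clade.
Character 2: derived state '0' in Delta, Gamma, and Zeta only — synapomorphy for {Delta, Gamma, Zeta}.
Character 3: derived state '0' in Delta, Gamma, Theta, and Zeta only — synapomorphy for {Delta, Gamma, Theta, Zeta}.
Most parsimonious ingroup topology: ((((Delta,Gamma),Zeta),Theta),Beta).
Changes per character on this tree: Character 1: 1; Character 2: 1; Character 3: 1.
Total = 3.

3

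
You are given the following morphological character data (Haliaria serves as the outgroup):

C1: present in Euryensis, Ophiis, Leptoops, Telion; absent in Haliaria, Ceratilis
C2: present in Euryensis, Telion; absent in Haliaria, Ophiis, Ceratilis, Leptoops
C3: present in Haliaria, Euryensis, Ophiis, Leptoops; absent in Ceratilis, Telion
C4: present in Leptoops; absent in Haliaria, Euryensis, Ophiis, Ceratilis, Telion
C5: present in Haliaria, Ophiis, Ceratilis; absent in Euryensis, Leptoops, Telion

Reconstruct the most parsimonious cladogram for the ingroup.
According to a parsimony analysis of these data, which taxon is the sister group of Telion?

Euryensis

Character polarity is set by the outgroup: the derived state is whichever differs from the outgroup's state, so for C3, C5 the derived state is 'absent', and for the remaining characters it is 'present'.
C1: derived state 'present' in Euryensis, Leptoops, Ophiis, and Telion only — synapomorphy for {Euryensis, Leptoops, Ophiis, Telion}.
Only Euryensis and Telion show the derived state 'present' for C2, supporting them as a clade.
C3 groups Ceratilis and Telion, which is incompatible with the clades supported by the remaining characters; treating it as convergent (homoplasy) costs fewer steps than any alternative tree.
C4 (derived state 'present') is unique to Leptoops (autapomorphy; uninformative for grouping).
C5 (derived state 'absent') is shared by Euryensis, Leptoops, and Telion — a synapomorphy uniting that clade.
Most parsimonious ingroup topology: ((((Euryensis,Telion),Leptoops),Ophiis),Ceratilis).
Telion and Euryensis form a cherry on this tree, so they are sister taxa.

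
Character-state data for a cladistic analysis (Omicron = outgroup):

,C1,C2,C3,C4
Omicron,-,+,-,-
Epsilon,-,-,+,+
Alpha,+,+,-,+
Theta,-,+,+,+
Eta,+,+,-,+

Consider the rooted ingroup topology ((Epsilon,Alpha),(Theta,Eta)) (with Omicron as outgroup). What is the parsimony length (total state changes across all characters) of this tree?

6

Map each character onto ((Epsilon,Alpha),(Theta,Eta)) (rooted by Omicron) and count the minimum state changes it requires (Fitch parsimony):
C1: 2; C2: 1; C3: 2; C4: 1.
Total tree length = 6.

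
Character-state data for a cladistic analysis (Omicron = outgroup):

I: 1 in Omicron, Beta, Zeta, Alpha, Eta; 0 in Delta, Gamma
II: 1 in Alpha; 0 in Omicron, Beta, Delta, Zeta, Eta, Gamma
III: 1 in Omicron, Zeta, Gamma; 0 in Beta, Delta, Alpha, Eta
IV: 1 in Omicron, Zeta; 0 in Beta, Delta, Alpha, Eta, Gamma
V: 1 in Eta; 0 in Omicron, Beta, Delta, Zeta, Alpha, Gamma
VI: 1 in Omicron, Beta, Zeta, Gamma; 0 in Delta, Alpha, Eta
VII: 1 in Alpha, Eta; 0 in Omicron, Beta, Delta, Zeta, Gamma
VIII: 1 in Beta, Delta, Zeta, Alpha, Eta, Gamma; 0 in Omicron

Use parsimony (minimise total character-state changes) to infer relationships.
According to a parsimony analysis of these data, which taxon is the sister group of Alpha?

Character polarity is set by the outgroup: the derived state is whichever differs from the outgroup's state, so for I, III, IV, VI the derived state is '0', and for the remaining characters it is '1'.
I groups Delta and Gamma, which is incompatible with the clades supported by the remaining characters; treating it as convergent (homoplasy) costs fewer steps than any alternative tree.
II: derived state '1' in Alpha only — an autapomorphy, so it tells us nothing about relationships among taxa.
III (derived state '0') is shared by Alpha, Beta, Delta, and Eta — a synapomorphy uniting that clade.
IV: derived state '0' in Alpha, Beta, Delta, Eta, and Gamma only — synapomorphy for {Alpha, Beta, Delta, Eta, Gamma}.
V (derived state '1') is unique to Eta (autapomorphy; uninformative for grouping).
VI: derived state '0' in Alpha, Delta, and Eta only — synapomorphy for {Alpha, Delta, Eta}.
VII (derived state '1') is shared by Alpha and Eta — a synapomorphy uniting that clade.
VIII (derived state '1') is shared by all ingroup taxa — unites the whole ingroup.
Most parsimonious ingroup topology: (((Beta,(Delta,(Alpha,Eta))),Gamma),Zeta).
Alpha and Eta form a cherry on this tree, so they are sister taxa.

Eta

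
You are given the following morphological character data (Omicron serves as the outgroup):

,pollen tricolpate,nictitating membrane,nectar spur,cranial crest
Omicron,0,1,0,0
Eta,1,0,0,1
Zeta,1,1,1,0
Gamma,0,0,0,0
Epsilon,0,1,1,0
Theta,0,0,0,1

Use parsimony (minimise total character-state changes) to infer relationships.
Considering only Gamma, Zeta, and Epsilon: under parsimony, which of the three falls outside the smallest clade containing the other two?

Character polarity is set by the outgroup: the derived state is whichever differs from the outgroup's state, so for nictitating membrane the derived state is '0', and for the remaining characters it is '1'.
pollen tricolpate (state '1') occurs in Eta and Zeta but conflicts with the nesting implied by the other characters — most parsimoniously interpreted as homoplasy.
nictitating membrane: derived state '0' in Eta, Gamma, and Theta only — synapomorphy for {Eta, Gamma, Theta}.
Only Epsilon and Zeta show the derived state '1' for nectar spur, supporting them as a clade.
cranial crest (derived state '1') is shared by Eta and Theta — a synapomorphy uniting that clade.
Most parsimonious ingroup topology: (((Eta,Theta),Gamma),(Zeta,Epsilon)).
Epsilon and Zeta share a more recent common ancestor with each other than either does with Gamma, so Gamma is the least closely related of the three.

Gamma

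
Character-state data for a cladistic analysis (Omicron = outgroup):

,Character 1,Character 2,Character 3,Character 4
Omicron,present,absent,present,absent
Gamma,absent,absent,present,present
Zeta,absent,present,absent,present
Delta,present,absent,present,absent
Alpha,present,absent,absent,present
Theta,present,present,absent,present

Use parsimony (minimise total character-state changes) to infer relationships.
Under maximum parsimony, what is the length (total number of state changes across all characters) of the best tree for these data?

5

Character polarity is set by the outgroup: the derived state is whichever differs from the outgroup's state, so for Character 1, Character 3 the derived state is 'absent', and for the remaining characters it is 'present'.
Character 1 (state 'absent') occurs in Gamma and Zeta but conflicts with the nesting implied by the other characters — most parsimoniously interpreted as homoplasy.
Character 2: derived state 'present' in Theta and Zeta only — synapomorphy for {Theta, Zeta}.
Character 3 (derived state 'absent') is shared by Alpha, Theta, and Zeta — a synapomorphy uniting that clade.
Character 4 (derived state 'present') is shared by Alpha, Gamma, Theta, and Zeta — a synapomorphy uniting that clade.
Most parsimonious ingroup topology: ((Gamma,((Zeta,Theta),Alpha)),Delta).
Changes per character on this tree: Character 1: 2; Character 2: 1; Character 3: 1; Character 4: 1.
Total = 5.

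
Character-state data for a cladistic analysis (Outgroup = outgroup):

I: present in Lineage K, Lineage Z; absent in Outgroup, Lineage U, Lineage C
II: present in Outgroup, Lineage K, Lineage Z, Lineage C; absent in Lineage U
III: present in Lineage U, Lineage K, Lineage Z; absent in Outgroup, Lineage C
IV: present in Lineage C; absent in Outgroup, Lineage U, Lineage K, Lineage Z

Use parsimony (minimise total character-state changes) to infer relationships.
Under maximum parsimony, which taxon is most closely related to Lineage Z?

Character polarity is set by the outgroup: the derived state is whichever differs from the outgroup's state, so for II the derived state is 'absent', and for the remaining characters it is 'present'.
I (derived state 'present') is shared by Lineage K and Lineage Z — a synapomorphy uniting that clade.
II (derived state 'absent') is unique to Lineage U (autapomorphy; uninformative for grouping).
III: derived state 'present' in Lineage K, Lineage U, and Lineage Z only — synapomorphy for {Lineage K, Lineage U, Lineage Z}.
IV: derived state 'present' in Lineage C only — an autapomorphy, so it tells us nothing about relationships among taxa.
Most parsimonious ingroup topology: ((Lineage U,(Lineage K,Lineage Z)),Lineage C).
Lineage Z and Lineage K form a cherry on this tree, so they are sister taxa.

Lineage K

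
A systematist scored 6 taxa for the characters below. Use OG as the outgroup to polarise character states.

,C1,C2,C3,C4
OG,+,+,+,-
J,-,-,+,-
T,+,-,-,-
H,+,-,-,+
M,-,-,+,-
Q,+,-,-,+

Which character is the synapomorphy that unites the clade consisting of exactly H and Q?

C4

Character polarity is set by the outgroup: the derived state is whichever differs from the outgroup's state, so for C1, C2, C3 the derived state is '-', and for the remaining characters it is '+'.
Only J and M show the derived state '-' for C1, supporting them as a clade.
All ingroup taxa share the derived state '-' for C2; it defines the ingroup but does not resolve relationships within it.
C3 (derived state '-') is shared by H, Q, and T — a synapomorphy uniting that clade.
Only H and Q show the derived state '+' for C4, supporting them as a clade.
Most parsimonious ingroup topology: ((J,M),(T,(H,Q))).
The clade {H, Q} is supported by C4: its derived state '+' occurs in exactly those taxa and in no other taxon (including the outgroup).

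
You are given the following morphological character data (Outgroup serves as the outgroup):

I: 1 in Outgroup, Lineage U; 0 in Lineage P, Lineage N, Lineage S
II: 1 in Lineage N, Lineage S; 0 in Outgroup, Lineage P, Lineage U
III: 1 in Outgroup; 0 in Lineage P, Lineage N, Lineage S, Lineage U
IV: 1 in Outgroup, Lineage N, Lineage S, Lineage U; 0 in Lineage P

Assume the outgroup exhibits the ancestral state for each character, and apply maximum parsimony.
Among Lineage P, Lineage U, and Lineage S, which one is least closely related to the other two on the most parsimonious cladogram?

Lineage U

Character polarity is set by the outgroup: the derived state is whichever differs from the outgroup's state, so for I, III, IV the derived state is '0', and for the remaining characters it is '1'.
I: derived state '0' in Lineage N, Lineage P, and Lineage S only — synapomorphy for {Lineage N, Lineage P, Lineage S}.
Only Lineage N and Lineage S show the derived state '1' for II, supporting them as a clade.
All ingroup taxa share the derived state '0' for III; it defines the ingroup but does not resolve relationships within it.
IV: derived state '0' in Lineage P only — an autapomorphy, so it tells us nothing about relationships among taxa.
Most parsimonious ingroup topology: ((Lineage P,(Lineage N,Lineage S)),Lineage U).
Lineage S and Lineage P share a more recent common ancestor with each other than either does with Lineage U, so Lineage U is the least closely related of the three.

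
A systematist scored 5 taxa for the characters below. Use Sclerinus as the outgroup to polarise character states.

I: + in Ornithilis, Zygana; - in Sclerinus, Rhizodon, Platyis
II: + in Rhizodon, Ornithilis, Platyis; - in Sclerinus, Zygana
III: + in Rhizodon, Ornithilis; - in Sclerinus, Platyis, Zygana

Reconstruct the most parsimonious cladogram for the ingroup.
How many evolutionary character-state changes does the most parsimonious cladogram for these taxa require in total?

4

The outgroup has state '-' for every character, so '+' is the derived state throughout.
I (state '+') occurs in Ornithilis and Zygana but conflicts with the nesting implied by the other characters — most parsimoniously interpreted as homoplasy.
II: derived state '+' in Ornithilis, Platyis, and Rhizodon only — synapomorphy for {Ornithilis, Platyis, Rhizodon}.
III: derived state '+' in Ornithilis and Rhizodon only — synapomorphy for {Ornithilis, Rhizodon}.
Most parsimonious ingroup topology: (((Rhizodon,Ornithilis),Platyis),Zygana).
Changes per character on this tree: I: 2; II: 1; III: 1.
Total = 4.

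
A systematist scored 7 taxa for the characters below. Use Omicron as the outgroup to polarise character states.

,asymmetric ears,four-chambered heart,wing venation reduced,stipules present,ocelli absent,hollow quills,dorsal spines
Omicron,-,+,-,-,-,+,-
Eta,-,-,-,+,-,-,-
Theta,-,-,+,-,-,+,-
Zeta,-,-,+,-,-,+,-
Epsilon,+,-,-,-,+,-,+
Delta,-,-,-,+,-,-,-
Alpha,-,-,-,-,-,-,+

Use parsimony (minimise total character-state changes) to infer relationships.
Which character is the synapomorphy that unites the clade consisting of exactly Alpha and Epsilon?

dorsal spines

Character polarity is set by the outgroup: the derived state is whichever differs from the outgroup's state, so for four-chambered heart, hollow quills the derived state is '-', and for the remaining characters it is '+'.
asymmetric ears: derived state '+' in Epsilon only — an autapomorphy, so it tells us nothing about relationships among taxa.
four-chambered heart (derived state '-') is shared by all ingroup taxa — unites the whole ingroup.
Only Theta and Zeta show the derived state '+' for wing venation reduced, supporting them as a clade.
Only Delta and Eta show the derived state '+' for stipules present, supporting them as a clade.
ocelli absent (derived state '+') is unique to Epsilon (autapomorphy; uninformative for grouping).
hollow quills: derived state '-' in Alpha, Delta, Epsilon, and Eta only — synapomorphy for {Alpha, Delta, Epsilon, Eta}.
dorsal spines (derived state '+') is shared by Alpha and Epsilon — a synapomorphy uniting that clade.
Most parsimonious ingroup topology: (((Eta,Delta),(Epsilon,Alpha)),(Theta,Zeta)).
The clade {Alpha, Epsilon} is supported by dorsal spines: its derived state '+' occurs in exactly those taxa and in no other taxon (including the outgroup).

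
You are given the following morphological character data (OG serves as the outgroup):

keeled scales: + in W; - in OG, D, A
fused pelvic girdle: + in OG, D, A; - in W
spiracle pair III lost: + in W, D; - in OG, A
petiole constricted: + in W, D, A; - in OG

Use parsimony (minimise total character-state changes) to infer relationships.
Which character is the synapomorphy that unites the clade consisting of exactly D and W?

Character polarity is set by the outgroup: the derived state is whichever differs from the outgroup's state, so for fused pelvic girdle the derived state is '-', and for the remaining characters it is '+'.
keeled scales (derived state '+') is unique to W (autapomorphy; uninformative for grouping).
fused pelvic girdle: derived state '-' in W only — an autapomorphy, so it tells us nothing about relationships among taxa.
Only D and W show the derived state '+' for spiracle pair III lost, supporting them as a clade.
petiole constricted (derived state '+') is shared by all ingroup taxa — unites the whole ingroup.
Most parsimonious ingroup topology: ((W,D),A).
The clade {D, W} is supported by spiracle pair III lost: its derived state '+' occurs in exactly those taxa and in no other taxon (including the outgroup).

spiracle pair III lost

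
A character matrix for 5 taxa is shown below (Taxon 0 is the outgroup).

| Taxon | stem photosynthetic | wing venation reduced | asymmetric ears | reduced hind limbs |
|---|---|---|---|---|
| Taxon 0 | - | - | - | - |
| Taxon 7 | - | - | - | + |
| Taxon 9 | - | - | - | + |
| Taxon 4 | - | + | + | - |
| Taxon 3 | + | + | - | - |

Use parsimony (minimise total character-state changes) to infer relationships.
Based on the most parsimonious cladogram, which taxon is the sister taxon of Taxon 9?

Taxon 7

The outgroup has state '-' for every character, so '+' is the derived state throughout.
stem photosynthetic (derived state '+') is unique to Taxon 3 (autapomorphy; uninformative for grouping).
wing venation reduced: derived state '+' in Taxon 3 and Taxon 4 only — synapomorphy for {Taxon 3, Taxon 4}.
asymmetric ears: derived state '+' in Taxon 4 only — an autapomorphy, so it tells us nothing about relationships among taxa.
reduced hind limbs: derived state '+' in Taxon 7 and Taxon 9 only — synapomorphy for {Taxon 7, Taxon 9}.
Most parsimonious ingroup topology: ((Taxon 7,Taxon 9),(Taxon 4,Taxon 3)).
Taxon 9 and Taxon 7 form a cherry on this tree, so they are sister taxa.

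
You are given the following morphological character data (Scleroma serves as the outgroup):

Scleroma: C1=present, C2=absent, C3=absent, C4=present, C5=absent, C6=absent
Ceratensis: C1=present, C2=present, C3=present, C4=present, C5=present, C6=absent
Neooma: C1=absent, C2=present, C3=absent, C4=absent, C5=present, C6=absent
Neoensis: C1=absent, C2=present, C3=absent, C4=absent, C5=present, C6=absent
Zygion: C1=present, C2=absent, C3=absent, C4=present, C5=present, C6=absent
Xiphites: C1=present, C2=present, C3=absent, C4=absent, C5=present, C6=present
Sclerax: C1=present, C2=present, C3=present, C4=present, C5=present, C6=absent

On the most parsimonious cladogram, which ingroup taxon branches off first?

Character polarity is set by the outgroup: the derived state is whichever differs from the outgroup's state, so for C1, C4 the derived state is 'absent', and for the remaining characters it is 'present'.
Only Neoensis and Neooma show the derived state 'absent' for C1, supporting them as a clade.
C2 (derived state 'present') is shared by Ceratensis, Neoensis, Neooma, Sclerax, and Xiphites — a synapomorphy uniting that clade.
C3: derived state 'present' in Ceratensis and Sclerax only — synapomorphy for {Ceratensis, Sclerax}.
C4 (derived state 'absent') is shared by Neoensis, Neooma, and Xiphites — a synapomorphy uniting that clade.
C5 (derived state 'present') is shared by all ingroup taxa — unites the whole ingroup.
C6: derived state 'present' in Xiphites only — an autapomorphy, so it tells us nothing about relationships among taxa.
Most parsimonious ingroup topology: (((Ceratensis,Sclerax),((Neooma,Neoensis),Xiphites)),Zygion).
Zygion is sister to the clade containing all other ingroup taxa, so it is the earliest-diverging (most basal) ingroup lineage.

Zygion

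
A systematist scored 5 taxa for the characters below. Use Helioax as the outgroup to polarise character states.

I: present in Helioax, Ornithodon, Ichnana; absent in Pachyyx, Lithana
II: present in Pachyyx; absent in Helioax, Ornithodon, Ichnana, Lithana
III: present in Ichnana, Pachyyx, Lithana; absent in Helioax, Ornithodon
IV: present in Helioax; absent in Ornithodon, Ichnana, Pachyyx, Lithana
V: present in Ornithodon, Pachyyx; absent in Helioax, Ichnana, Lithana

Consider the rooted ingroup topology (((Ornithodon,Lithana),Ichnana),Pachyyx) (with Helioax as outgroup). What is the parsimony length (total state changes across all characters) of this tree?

8

Map each character onto (((Ornithodon,Lithana),Ichnana),Pachyyx) (rooted by Helioax) and count the minimum state changes it requires (Fitch parsimony):
I: 2; II: 1; III: 2; IV: 1; V: 2.
Total tree length = 8.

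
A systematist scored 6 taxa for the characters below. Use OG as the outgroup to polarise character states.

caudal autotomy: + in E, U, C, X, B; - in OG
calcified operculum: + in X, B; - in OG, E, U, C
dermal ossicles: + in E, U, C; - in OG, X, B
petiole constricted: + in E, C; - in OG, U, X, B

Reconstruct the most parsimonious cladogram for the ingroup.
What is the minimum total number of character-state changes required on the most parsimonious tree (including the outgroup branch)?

4

The outgroup has state '-' for every character, so '+' is the derived state throughout.
caudal autotomy (derived state '+') is shared by all ingroup taxa — unites the whole ingroup.
Only B and X show the derived state '+' for calcified operculum, supporting them as a clade.
dermal ossicles: derived state '+' in C, E, and U only — synapomorphy for {C, E, U}.
petiole constricted (derived state '+') is shared by C and E — a synapomorphy uniting that clade.
Most parsimonious ingroup topology: (((E,C),U),(X,B)).
Changes per character on this tree: caudal autotomy: 1; calcified operculum: 1; dermal ossicles: 1; petiole constricted: 1.
Total = 4.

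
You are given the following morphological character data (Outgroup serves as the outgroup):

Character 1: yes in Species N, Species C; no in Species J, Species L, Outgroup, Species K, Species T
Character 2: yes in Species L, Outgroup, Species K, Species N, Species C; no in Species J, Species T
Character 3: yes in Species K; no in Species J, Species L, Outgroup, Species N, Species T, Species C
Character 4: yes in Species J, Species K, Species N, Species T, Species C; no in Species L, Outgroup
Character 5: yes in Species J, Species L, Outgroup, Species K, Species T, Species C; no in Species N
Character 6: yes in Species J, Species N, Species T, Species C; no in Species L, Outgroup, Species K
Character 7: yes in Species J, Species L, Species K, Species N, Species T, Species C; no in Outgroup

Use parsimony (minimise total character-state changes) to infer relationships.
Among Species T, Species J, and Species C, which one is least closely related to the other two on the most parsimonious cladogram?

Character polarity is set by the outgroup: the derived state is whichever differs from the outgroup's state, so for Character 2, Character 5 the derived state is 'no', and for the remaining characters it is 'yes'.
Character 1 (derived state 'yes') is shared by Species C and Species N — a synapomorphy uniting that clade.
Character 2 (derived state 'no') is shared by Species J and Species T — a synapomorphy uniting that clade.
Character 3 (derived state 'yes') is unique to Species K (autapomorphy; uninformative for grouping).
Character 4 (derived state 'yes') is shared by Species C, Species J, Species K, Species N, and Species T — a synapomorphy uniting that clade.
Character 5: derived state 'no' in Species N only — an autapomorphy, so it tells us nothing about relationships among taxa.
Character 6: derived state 'yes' in Species C, Species J, Species N, and Species T only — synapomorphy for {Species C, Species J, Species N, Species T}.
Character 7 (derived state 'yes') is shared by all ingroup taxa — unites the whole ingroup.
Most parsimonious ingroup topology: (Species L,(((Species J,Species T),(Species C,Species N)),Species K)).
Species T and Species J share a more recent common ancestor with each other than either does with Species C, so Species C is the least closely related of the three.

Species C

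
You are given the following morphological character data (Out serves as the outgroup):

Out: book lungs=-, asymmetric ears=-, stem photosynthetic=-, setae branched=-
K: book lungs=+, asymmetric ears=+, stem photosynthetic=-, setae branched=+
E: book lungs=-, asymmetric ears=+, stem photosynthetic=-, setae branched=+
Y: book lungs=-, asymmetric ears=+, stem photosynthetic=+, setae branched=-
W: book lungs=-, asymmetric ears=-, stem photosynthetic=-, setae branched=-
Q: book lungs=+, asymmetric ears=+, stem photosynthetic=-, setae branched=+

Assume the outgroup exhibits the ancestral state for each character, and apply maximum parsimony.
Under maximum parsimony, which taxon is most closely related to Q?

K

The outgroup has state '-' for every character, so '+' is the derived state throughout.
book lungs: derived state '+' in K and Q only — synapomorphy for {K, Q}.
Only E, K, Q, and Y show the derived state '+' for asymmetric ears, supporting them as a clade.
stem photosynthetic (derived state '+') is unique to Y (autapomorphy; uninformative for grouping).
setae branched: derived state '+' in E, K, and Q only — synapomorphy for {E, K, Q}.
Most parsimonious ingroup topology: ((((K,Q),E),Y),W).
Q and K form a cherry on this tree, so they are sister taxa.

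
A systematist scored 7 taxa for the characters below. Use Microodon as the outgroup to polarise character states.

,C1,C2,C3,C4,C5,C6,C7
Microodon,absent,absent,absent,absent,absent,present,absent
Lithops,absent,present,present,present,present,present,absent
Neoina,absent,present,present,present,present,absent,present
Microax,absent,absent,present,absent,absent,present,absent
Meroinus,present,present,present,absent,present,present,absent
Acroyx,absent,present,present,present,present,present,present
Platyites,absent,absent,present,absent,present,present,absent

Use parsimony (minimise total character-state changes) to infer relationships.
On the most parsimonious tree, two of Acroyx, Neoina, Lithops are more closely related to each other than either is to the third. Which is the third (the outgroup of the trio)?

Character polarity is set by the outgroup: the derived state is whichever differs from the outgroup's state, so for C6 the derived state is 'absent', and for the remaining characters it is 'present'.
C1: derived state 'present' in Meroinus only — an autapomorphy, so it tells us nothing about relationships among taxa.
Only Acroyx, Lithops, Meroinus, and Neoina show the derived state 'present' for C2, supporting them as a clade.
C3 (derived state 'present') is shared by all ingroup taxa — unites the whole ingroup.
C4 (derived state 'present') is shared by Acroyx, Lithops, and Neoina — a synapomorphy uniting that clade.
C5: derived state 'present' in Acroyx, Lithops, Meroinus, Neoina, and Platyites only — synapomorphy for {Acroyx, Lithops, Meroinus, Neoina, Platyites}.
C6: derived state 'absent' in Neoina only — an autapomorphy, so it tells us nothing about relationships among taxa.
Only Acroyx and Neoina show the derived state 'present' for C7, supporting them as a clade.
Most parsimonious ingroup topology: ((((Lithops,(Neoina,Acroyx)),Meroinus),Platyites),Microax).
Neoina and Acroyx share a more recent common ancestor with each other than either does with Lithops, so Lithops is the least closely related of the three.

Lithops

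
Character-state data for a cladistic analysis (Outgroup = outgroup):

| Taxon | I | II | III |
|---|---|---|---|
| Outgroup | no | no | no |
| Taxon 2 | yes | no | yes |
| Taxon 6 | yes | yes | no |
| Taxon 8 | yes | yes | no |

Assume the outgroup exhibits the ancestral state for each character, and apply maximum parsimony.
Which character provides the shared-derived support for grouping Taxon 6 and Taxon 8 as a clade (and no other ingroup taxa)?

II

The outgroup has state 'no' for every character, so 'yes' is the derived state throughout.
I (derived state 'yes') is shared by all ingroup taxa — unites the whole ingroup.
II (derived state 'yes') is shared by Taxon 6 and Taxon 8 — a synapomorphy uniting that clade.
III: derived state 'yes' in Taxon 2 only — an autapomorphy, so it tells us nothing about relationships among taxa.
Most parsimonious ingroup topology: (Taxon 2,(Taxon 6,Taxon 8)).
The clade {Taxon 6, Taxon 8} is supported by II: its derived state 'yes' occurs in exactly those taxa and in no other taxon (including the outgroup).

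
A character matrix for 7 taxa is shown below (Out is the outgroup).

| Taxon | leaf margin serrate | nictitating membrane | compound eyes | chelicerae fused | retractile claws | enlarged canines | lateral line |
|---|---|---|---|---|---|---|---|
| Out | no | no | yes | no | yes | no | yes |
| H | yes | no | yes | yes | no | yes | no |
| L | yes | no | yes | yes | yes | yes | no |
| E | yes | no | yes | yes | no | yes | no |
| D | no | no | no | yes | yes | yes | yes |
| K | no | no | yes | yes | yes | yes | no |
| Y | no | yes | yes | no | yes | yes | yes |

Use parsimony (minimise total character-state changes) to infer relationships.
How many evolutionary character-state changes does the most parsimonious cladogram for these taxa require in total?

7

Character polarity is set by the outgroup: the derived state is whichever differs from the outgroup's state, so for compound eyes, retractile claws, lateral line the derived state is 'no', and for the remaining characters it is 'yes'.
leaf margin serrate (derived state 'yes') is shared by E, H, and L — a synapomorphy uniting that clade.
nictitating membrane (derived state 'yes') is unique to Y (autapomorphy; uninformative for grouping).
compound eyes: derived state 'no' in D only — an autapomorphy, so it tells us nothing about relationships among taxa.
chelicerae fused (derived state 'yes') is shared by D, E, H, K, and L — a synapomorphy uniting that clade.
Only E and H show the derived state 'no' for retractile claws, supporting them as a clade.
All ingroup taxa share the derived state 'yes' for enlarged canines; it defines the ingroup but does not resolve relationships within it.
lateral line: derived state 'no' in E, H, K, and L only — synapomorphy for {E, H, K, L}.
Most parsimonious ingroup topology: (((((H,E),L),K),D),Y).
Changes per character on this tree: leaf margin serrate: 1; nictitating membrane: 1; compound eyes: 1; chelicerae fused: 1; retractile claws: 1; enlarged canines: 1; lateral line: 1.
Total = 7.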